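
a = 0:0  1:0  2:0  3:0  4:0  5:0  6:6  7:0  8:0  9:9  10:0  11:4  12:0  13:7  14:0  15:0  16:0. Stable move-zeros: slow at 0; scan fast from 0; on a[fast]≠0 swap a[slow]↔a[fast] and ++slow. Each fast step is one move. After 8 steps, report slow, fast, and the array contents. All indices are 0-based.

slow=1, fast=8, a=[6, 0, 0, 0, 0, 0, 0, 0, 0, 9, 0, 4, 0, 7, 0, 0, 0]

(s=0,f=0) a[fast]=0 → fast++
(s=0,f=1) a[fast]=0 → fast++
(s=0,f=2) a[fast]=0 → fast++
(s=0,f=3) a[fast]=0 → fast++
(s=0,f=4) a[fast]=0 → fast++
(s=0,f=5) a[fast]=0 → fast++
(s=0,f=6) a[fast]=6≠0 swap→a[0]=6 → slow++,fast++
(s=1,f=7) a[fast]=0 → fast++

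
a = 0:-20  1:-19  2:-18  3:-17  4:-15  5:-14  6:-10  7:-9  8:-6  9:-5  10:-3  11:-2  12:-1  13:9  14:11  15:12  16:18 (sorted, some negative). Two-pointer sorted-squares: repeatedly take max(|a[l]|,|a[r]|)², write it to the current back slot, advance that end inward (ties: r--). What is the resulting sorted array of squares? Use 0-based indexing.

[0,16] |-20|>|18| out[16]=400 → l++
[1,16] |-19|>|18| out[15]=361 → l++
[2,16] |-18|<=|18| out[14]=324 → r--
[2,15] |-18|>|12| out[13]=324 → l++
[3,15] |-17|>|12| out[12]=289 → l++
[4,15] |-15|>|12| out[11]=225 → l++
[5,15] |-14|>|12| out[10]=196 → l++
[6,15] |-10|<=|12| out[9]=144 → r--
[6,14] |-10|<=|11| out[8]=121 → r--
[6,13] |-10|>|9| out[7]=100 → l++
[7,13] |-9|<=|9| out[6]=81 → r--
[7,12] |-9|>|-1| out[5]=81 → l++
[8,12] |-6|>|-1| out[4]=36 → l++
[9,12] |-5|>|-1| out[3]=25 → l++
[10,12] |-3|>|-1| out[2]=9 → l++
[11,12] |-2|>|-1| out[1]=4 → l++
[12,12] |-1|<=|-1| out[0]=1 → r--

[1, 4, 9, 25, 36, 81, 81, 100, 121, 144, 196, 225, 289, 324, 324, 361, 400]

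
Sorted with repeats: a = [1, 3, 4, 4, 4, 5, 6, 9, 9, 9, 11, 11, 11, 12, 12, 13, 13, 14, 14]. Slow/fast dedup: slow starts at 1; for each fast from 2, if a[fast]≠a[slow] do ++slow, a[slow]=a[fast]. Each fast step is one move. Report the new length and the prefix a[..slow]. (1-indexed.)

length 10; prefix = [1, 3, 4, 5, 6, 9, 11, 12, 13, 14]

slow=1 fast=2: a[fast]=3≠a[slow]=1 write a[2]=3, slow++,fast++
slow=2 fast=3: a[fast]=4≠a[slow]=3 write a[3]=4, slow++,fast++
slow=3 fast=4: a[fast]=4=a[slow] dup, fast++
slow=3 fast=5: a[fast]=4=a[slow] dup, fast++
slow=3 fast=6: a[fast]=5≠a[slow]=4 write a[4]=5, slow++,fast++
slow=4 fast=7: a[fast]=6≠a[slow]=5 write a[5]=6, slow++,fast++
slow=5 fast=8: a[fast]=9≠a[slow]=6 write a[6]=9, slow++,fast++
slow=6 fast=9: a[fast]=9=a[slow] dup, fast++
slow=6 fast=10: a[fast]=9=a[slow] dup, fast++
slow=6 fast=11: a[fast]=11≠a[slow]=9 write a[7]=11, slow++,fast++
slow=7 fast=12: a[fast]=11=a[slow] dup, fast++
slow=7 fast=13: a[fast]=11=a[slow] dup, fast++
slow=7 fast=14: a[fast]=12≠a[slow]=11 write a[8]=12, slow++,fast++
slow=8 fast=15: a[fast]=12=a[slow] dup, fast++
slow=8 fast=16: a[fast]=13≠a[slow]=12 write a[9]=13, slow++,fast++
slow=9 fast=17: a[fast]=13=a[slow] dup, fast++
slow=9 fast=18: a[fast]=14≠a[slow]=13 write a[10]=14, slow++,fast++
slow=10 fast=19: a[fast]=14=a[slow] dup, fast++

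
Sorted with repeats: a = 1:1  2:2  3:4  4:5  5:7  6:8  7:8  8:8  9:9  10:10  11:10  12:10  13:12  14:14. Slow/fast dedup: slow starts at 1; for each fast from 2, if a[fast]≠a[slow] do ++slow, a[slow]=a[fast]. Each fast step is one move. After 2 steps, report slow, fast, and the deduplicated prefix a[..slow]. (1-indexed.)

slow=3, fast=4, prefix=[1, 2, 4]

(s=1,f=2) a[fast]=2≠a[slow]=1 write a[2]=2 → slow++,fast++
(s=2,f=3) a[fast]=4≠a[slow]=2 write a[3]=4 → slow++,fast++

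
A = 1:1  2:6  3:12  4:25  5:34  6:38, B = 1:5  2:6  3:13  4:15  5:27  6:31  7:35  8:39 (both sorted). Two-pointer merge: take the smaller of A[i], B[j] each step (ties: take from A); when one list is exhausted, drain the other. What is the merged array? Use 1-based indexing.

[1, 5, 6, 6, 12, 13, 15, 25, 27, 31, 34, 35, 38, 39]

[i=1,j=1] A[i]=1<=B[j]=5 take 1 → i++
[i=2,j=1] A[i]=6>B[j]=5 take 5 → j++
[i=2,j=2] A[i]=6<=B[j]=6 take 6 → i++
[i=3,j=2] A[i]=12>B[j]=6 take 6 → j++
[i=3,j=3] A[i]=12<=B[j]=13 take 12 → i++
[i=4,j=3] A[i]=25>B[j]=13 take 13 → j++
[i=4,j=4] A[i]=25>B[j]=15 take 15 → j++
[i=4,j=5] A[i]=25<=B[j]=27 take 25 → i++
[i=5,j=5] A[i]=34>B[j]=27 take 27 → j++
[i=5,j=6] A[i]=34>B[j]=31 take 31 → j++
[i=5,j=7] A[i]=34<=B[j]=35 take 34 → i++
[i=6,j=7] A[i]=38>B[j]=35 take 35 → j++
[i=6,j=8] A[i]=38<=B[j]=39 take 38 → i++
[i=7,j=8] A done, take B[j]=39 → j++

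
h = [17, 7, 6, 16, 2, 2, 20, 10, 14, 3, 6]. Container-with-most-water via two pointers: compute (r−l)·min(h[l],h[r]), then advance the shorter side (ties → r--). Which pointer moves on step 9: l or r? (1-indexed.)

l

l=1 r=11: min(17,6)*10=60 best=60 *, r--
l=1 r=10: min(17,3)*9=27 best=60, r--
l=1 r=9: min(17,14)*8=112 best=112 *, r--
l=1 r=8: min(17,10)*7=70 best=112, r--
l=1 r=7: min(17,20)*6=102 best=112, l++
l=2 r=7: min(7,20)*5=35 best=112, l++
l=3 r=7: min(6,20)*4=24 best=112, l++
l=4 r=7: min(16,20)*3=48 best=112, l++
l=5 r=7: min(2,20)*2=4 best=112, l++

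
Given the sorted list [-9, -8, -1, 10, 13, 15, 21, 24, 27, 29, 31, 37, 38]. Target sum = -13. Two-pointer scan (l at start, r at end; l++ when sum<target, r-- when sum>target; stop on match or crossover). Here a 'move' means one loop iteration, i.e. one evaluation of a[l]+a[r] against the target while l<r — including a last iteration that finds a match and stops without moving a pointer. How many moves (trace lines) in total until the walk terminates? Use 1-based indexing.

12 moves

l=1 r=13: -9+38=29 >-13, r--
l=1 r=12: -9+37=28 >-13, r--
l=1 r=11: -9+31=22 >-13, r--
l=1 r=10: -9+29=20 >-13, r--
l=1 r=9: -9+27=18 >-13, r--
l=1 r=8: -9+24=15 >-13, r--
l=1 r=7: -9+21=12 >-13, r--
l=1 r=6: -9+15=6 >-13, r--
l=1 r=5: -9+13=4 >-13, r--
l=1 r=4: -9+10=1 >-13, r--
l=1 r=3: -9+-1=-10 >-13, r--
l=1 r=2: -9+-8=-17 <-13, l++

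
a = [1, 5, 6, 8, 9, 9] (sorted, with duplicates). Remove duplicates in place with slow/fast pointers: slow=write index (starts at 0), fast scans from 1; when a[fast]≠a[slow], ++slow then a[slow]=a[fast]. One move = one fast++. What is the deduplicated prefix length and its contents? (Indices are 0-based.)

slow=0 fast=1: a[fast]=5≠a[slow]=1 write a[1]=5, slow++,fast++
slow=1 fast=2: a[fast]=6≠a[slow]=5 write a[2]=6, slow++,fast++
slow=2 fast=3: a[fast]=8≠a[slow]=6 write a[3]=8, slow++,fast++
slow=3 fast=4: a[fast]=9≠a[slow]=8 write a[4]=9, slow++,fast++
slow=4 fast=5: a[fast]=9=a[slow] dup, fast++

length 5; prefix = [1, 5, 6, 8, 9]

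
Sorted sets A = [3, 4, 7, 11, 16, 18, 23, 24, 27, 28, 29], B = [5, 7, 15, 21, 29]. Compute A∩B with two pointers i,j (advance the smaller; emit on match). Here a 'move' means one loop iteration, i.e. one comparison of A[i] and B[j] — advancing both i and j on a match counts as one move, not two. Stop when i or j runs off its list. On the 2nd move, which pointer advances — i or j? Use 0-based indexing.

[i=0,j=0] 3<5 → i++
[i=1,j=0] 4<5 → i++

i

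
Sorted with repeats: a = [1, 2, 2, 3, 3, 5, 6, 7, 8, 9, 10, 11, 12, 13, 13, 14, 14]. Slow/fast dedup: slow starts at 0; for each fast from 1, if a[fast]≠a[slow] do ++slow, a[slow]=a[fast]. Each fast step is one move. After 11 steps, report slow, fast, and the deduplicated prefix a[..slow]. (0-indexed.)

slow=0 fast=1: a[fast]=2≠a[slow]=1 write a[1]=2, slow++,fast++
slow=1 fast=2: a[fast]=2=a[slow] dup, fast++
slow=1 fast=3: a[fast]=3≠a[slow]=2 write a[2]=3, slow++,fast++
slow=2 fast=4: a[fast]=3=a[slow] dup, fast++
slow=2 fast=5: a[fast]=5≠a[slow]=3 write a[3]=5, slow++,fast++
slow=3 fast=6: a[fast]=6≠a[slow]=5 write a[4]=6, slow++,fast++
slow=4 fast=7: a[fast]=7≠a[slow]=6 write a[5]=7, slow++,fast++
slow=5 fast=8: a[fast]=8≠a[slow]=7 write a[6]=8, slow++,fast++
slow=6 fast=9: a[fast]=9≠a[slow]=8 write a[7]=9, slow++,fast++
slow=7 fast=10: a[fast]=10≠a[slow]=9 write a[8]=10, slow++,fast++
slow=8 fast=11: a[fast]=11≠a[slow]=10 write a[9]=11, slow++,fast++

slow=9, fast=12, prefix=[1, 2, 3, 5, 6, 7, 8, 9, 10, 11]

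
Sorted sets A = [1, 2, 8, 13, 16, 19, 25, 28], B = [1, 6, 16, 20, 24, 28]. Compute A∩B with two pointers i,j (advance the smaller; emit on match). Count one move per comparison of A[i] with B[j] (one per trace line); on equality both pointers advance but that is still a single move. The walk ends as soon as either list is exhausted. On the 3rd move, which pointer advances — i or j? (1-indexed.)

[i=1,j=1] 1==1 emit → i++,j++
[i=2,j=2] 2<6 → i++
[i=3,j=2] 8>6 → j++

j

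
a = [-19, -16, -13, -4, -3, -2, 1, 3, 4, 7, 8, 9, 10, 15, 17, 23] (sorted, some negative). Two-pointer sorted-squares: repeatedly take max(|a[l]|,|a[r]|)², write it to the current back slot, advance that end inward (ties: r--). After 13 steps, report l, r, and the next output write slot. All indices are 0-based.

l=0 r=15: |-19|<=|23| out[15]=529, r--
l=0 r=14: |-19|>|17| out[14]=361, l++
l=1 r=14: |-16|<=|17| out[13]=289, r--
l=1 r=13: |-16|>|15| out[12]=256, l++
l=2 r=13: |-13|<=|15| out[11]=225, r--
l=2 r=12: |-13|>|10| out[10]=169, l++
l=3 r=12: |-4|<=|10| out[9]=100, r--
l=3 r=11: |-4|<=|9| out[8]=81, r--
l=3 r=10: |-4|<=|8| out[7]=64, r--
l=3 r=9: |-4|<=|7| out[6]=49, r--
l=3 r=8: |-4|<=|4| out[5]=16, r--
l=3 r=7: |-4|>|3| out[4]=16, l++
l=4 r=7: |-3|<=|3| out[3]=9, r--

l=4, r=6, next write slot=2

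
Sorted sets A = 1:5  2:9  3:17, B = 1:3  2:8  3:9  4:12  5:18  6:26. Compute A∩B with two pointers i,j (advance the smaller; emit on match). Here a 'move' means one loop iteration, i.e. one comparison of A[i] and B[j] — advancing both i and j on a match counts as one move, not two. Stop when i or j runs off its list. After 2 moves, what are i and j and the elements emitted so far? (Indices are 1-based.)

i=2, j=2, emitted=[]

[i=1,j=1] 5>3 → j++
[i=1,j=2] 5<8 → i++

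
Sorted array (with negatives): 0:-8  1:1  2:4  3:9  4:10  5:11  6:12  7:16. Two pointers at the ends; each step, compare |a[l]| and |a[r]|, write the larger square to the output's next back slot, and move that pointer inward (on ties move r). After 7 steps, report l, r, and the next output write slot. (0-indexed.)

l=0 r=7: |-8|<=|16| out[7]=256, r--
l=0 r=6: |-8|<=|12| out[6]=144, r--
l=0 r=5: |-8|<=|11| out[5]=121, r--
l=0 r=4: |-8|<=|10| out[4]=100, r--
l=0 r=3: |-8|<=|9| out[3]=81, r--
l=0 r=2: |-8|>|4| out[2]=64, l++
l=1 r=2: |1|<=|4| out[1]=16, r--

l=1, r=1, next write slot=0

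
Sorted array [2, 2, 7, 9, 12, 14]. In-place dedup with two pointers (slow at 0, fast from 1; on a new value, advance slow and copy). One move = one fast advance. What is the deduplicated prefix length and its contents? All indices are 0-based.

length 5; prefix = [2, 7, 9, 12, 14]

(s=0,f=1) a[fast]=2=a[slow] dup → fast++
(s=0,f=2) a[fast]=7≠a[slow]=2 write a[1]=7 → slow++,fast++
(s=1,f=3) a[fast]=9≠a[slow]=7 write a[2]=9 → slow++,fast++
(s=2,f=4) a[fast]=12≠a[slow]=9 write a[3]=12 → slow++,fast++
(s=3,f=5) a[fast]=14≠a[slow]=12 write a[4]=14 → slow++,fast++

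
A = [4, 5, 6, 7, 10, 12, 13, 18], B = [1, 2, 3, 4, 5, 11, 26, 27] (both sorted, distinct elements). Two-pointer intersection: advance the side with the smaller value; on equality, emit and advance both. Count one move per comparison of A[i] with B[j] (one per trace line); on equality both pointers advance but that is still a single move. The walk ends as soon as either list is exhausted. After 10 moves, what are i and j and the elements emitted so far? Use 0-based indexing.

i=0 j=0: 4>1, j++
i=0 j=1: 4>2, j++
i=0 j=2: 4>3, j++
i=0 j=3: 4==4 emit, i++,j++
i=1 j=4: 5==5 emit, i++,j++
i=2 j=5: 6<11, i++
i=3 j=5: 7<11, i++
i=4 j=5: 10<11, i++
i=5 j=5: 12>11, j++
i=5 j=6: 12<26, i++

i=6, j=6, emitted=[4, 5]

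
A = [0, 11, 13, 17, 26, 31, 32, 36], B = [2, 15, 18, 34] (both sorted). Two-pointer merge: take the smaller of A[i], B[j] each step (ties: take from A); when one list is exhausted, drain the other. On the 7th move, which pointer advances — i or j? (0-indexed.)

j

i=0 j=0: A[i]=0<=B[j]=2 take 0, i++
i=1 j=0: A[i]=11>B[j]=2 take 2, j++
i=1 j=1: A[i]=11<=B[j]=15 take 11, i++
i=2 j=1: A[i]=13<=B[j]=15 take 13, i++
i=3 j=1: A[i]=17>B[j]=15 take 15, j++
i=3 j=2: A[i]=17<=B[j]=18 take 17, i++
i=4 j=2: A[i]=26>B[j]=18 take 18, j++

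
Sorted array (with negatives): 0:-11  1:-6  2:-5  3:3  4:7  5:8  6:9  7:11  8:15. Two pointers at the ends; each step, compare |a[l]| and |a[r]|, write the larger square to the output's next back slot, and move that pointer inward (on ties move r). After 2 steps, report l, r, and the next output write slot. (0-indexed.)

[0,8] |-11|<=|15| out[8]=225 → r--
[0,7] |-11|<=|11| out[7]=121 → r--

l=0, r=6, next write slot=6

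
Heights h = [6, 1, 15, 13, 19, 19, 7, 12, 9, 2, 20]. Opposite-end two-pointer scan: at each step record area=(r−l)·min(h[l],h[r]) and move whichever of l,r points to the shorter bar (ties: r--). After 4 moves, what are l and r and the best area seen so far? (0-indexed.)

l=4, r=10, best area=120

l=0 r=10: min(6,20)*10=60 best=60 *, l++
l=1 r=10: min(1,20)*9=9 best=60, l++
l=2 r=10: min(15,20)*8=120 best=120 *, l++
l=3 r=10: min(13,20)*7=91 best=120, l++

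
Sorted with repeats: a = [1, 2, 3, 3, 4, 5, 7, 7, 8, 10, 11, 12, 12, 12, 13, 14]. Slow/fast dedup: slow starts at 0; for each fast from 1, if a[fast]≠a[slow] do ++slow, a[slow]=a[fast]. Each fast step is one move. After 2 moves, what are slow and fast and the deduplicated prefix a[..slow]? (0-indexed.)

slow=2, fast=3, prefix=[1, 2, 3]

(s=0,f=1) a[fast]=2≠a[slow]=1 write a[1]=2 → slow++,fast++
(s=1,f=2) a[fast]=3≠a[slow]=2 write a[2]=3 → slow++,fast++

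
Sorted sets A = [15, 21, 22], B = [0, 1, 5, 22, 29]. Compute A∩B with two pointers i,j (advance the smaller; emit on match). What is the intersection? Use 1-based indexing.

[i=1,j=1] 15>0 → j++
[i=1,j=2] 15>1 → j++
[i=1,j=3] 15>5 → j++
[i=1,j=4] 15<22 → i++
[i=2,j=4] 21<22 → i++
[i=3,j=4] 22==22 emit → i++,j++

intersection = [22]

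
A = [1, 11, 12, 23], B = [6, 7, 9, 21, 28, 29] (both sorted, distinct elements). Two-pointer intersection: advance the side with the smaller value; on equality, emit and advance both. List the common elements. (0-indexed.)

intersection = []

[i=0,j=0] 1<6 → i++
[i=1,j=0] 11>6 → j++
[i=1,j=1] 11>7 → j++
[i=1,j=2] 11>9 → j++
[i=1,j=3] 11<21 → i++
[i=2,j=3] 12<21 → i++
[i=3,j=3] 23>21 → j++
[i=3,j=4] 23<28 → i++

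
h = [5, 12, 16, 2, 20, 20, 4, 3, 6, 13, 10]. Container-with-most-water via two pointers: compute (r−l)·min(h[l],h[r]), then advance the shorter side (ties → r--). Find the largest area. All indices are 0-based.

max area = 96

l=0 r=10: min(5,10)*10=50 best=50 *, l++
l=1 r=10: min(12,10)*9=90 best=90 *, r--
l=1 r=9: min(12,13)*8=96 best=96 *, l++
l=2 r=9: min(16,13)*7=91 best=96, r--
l=2 r=8: min(16,6)*6=36 best=96, r--
l=2 r=7: min(16,3)*5=15 best=96, r--
l=2 r=6: min(16,4)*4=16 best=96, r--
l=2 r=5: min(16,20)*3=48 best=96, l++
l=3 r=5: min(2,20)*2=4 best=96, l++
l=4 r=5: min(20,20)*1=20 best=96, r--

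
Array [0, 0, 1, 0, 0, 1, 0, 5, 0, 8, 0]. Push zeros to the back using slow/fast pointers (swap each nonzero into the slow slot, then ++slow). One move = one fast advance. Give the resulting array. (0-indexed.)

[1, 1, 5, 8, 0, 0, 0, 0, 0, 0, 0]

(s=0,f=0) a[fast]=0 → fast++
(s=0,f=1) a[fast]=0 → fast++
(s=0,f=2) a[fast]=1≠0 swap→a[0]=1 → slow++,fast++
(s=1,f=3) a[fast]=0 → fast++
(s=1,f=4) a[fast]=0 → fast++
(s=1,f=5) a[fast]=1≠0 swap→a[1]=1 → slow++,fast++
(s=2,f=6) a[fast]=0 → fast++
(s=2,f=7) a[fast]=5≠0 swap→a[2]=5 → slow++,fast++
(s=3,f=8) a[fast]=0 → fast++
(s=3,f=9) a[fast]=8≠0 swap→a[3]=8 → slow++,fast++
(s=4,f=10) a[fast]=0 → fast++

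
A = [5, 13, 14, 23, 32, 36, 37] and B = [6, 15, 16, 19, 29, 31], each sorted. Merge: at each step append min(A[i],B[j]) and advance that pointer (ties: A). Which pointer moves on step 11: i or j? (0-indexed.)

i

i=0 j=0: A[i]=5<=B[j]=6 take 5, i++
i=1 j=0: A[i]=13>B[j]=6 take 6, j++
i=1 j=1: A[i]=13<=B[j]=15 take 13, i++
i=2 j=1: A[i]=14<=B[j]=15 take 14, i++
i=3 j=1: A[i]=23>B[j]=15 take 15, j++
i=3 j=2: A[i]=23>B[j]=16 take 16, j++
i=3 j=3: A[i]=23>B[j]=19 take 19, j++
i=3 j=4: A[i]=23<=B[j]=29 take 23, i++
i=4 j=4: A[i]=32>B[j]=29 take 29, j++
i=4 j=5: A[i]=32>B[j]=31 take 31, j++
i=4 j=6: B done, take A[i]=32, i++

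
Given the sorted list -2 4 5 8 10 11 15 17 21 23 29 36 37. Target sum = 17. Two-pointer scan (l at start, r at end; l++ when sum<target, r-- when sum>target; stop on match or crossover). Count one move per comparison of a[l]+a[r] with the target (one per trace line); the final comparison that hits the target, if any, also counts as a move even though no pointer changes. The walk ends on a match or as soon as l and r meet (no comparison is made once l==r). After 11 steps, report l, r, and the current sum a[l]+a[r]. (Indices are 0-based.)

l=0 r=12: -2+37=35 >17, r--
l=0 r=11: -2+36=34 >17, r--
l=0 r=10: -2+29=27 >17, r--
l=0 r=9: -2+23=21 >17, r--
l=0 r=8: -2+21=19 >17, r--
l=0 r=7: -2+17=15 <17, l++
l=1 r=7: 4+17=21 >17, r--
l=1 r=6: 4+15=19 >17, r--
l=1 r=5: 4+11=15 <17, l++
l=2 r=5: 5+11=16 <17, l++
l=3 r=5: 8+11=19 >17, r--

l=3, r=4, sum=18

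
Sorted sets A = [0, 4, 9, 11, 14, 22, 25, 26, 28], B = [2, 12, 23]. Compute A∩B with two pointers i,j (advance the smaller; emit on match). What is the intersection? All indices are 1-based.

intersection = []

[i=1,j=1] 0<2 → i++
[i=2,j=1] 4>2 → j++
[i=2,j=2] 4<12 → i++
[i=3,j=2] 9<12 → i++
[i=4,j=2] 11<12 → i++
[i=5,j=2] 14>12 → j++
[i=5,j=3] 14<23 → i++
[i=6,j=3] 22<23 → i++
[i=7,j=3] 25>23 → j++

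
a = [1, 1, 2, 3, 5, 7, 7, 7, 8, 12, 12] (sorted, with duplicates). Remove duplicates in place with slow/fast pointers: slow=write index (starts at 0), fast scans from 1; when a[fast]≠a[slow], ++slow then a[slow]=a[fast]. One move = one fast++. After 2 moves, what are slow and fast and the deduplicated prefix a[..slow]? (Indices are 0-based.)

(s=0,f=1) a[fast]=1=a[slow] dup → fast++
(s=0,f=2) a[fast]=2≠a[slow]=1 write a[1]=2 → slow++,fast++

slow=1, fast=3, prefix=[1, 2]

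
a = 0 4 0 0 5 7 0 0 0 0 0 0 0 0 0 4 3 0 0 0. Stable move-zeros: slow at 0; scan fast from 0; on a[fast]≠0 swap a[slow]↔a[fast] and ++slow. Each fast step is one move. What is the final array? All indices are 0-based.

(s=0,f=0) a[fast]=0 → fast++
(s=0,f=1) a[fast]=4≠0 swap→a[0]=4 → slow++,fast++
(s=1,f=2) a[fast]=0 → fast++
(s=1,f=3) a[fast]=0 → fast++
(s=1,f=4) a[fast]=5≠0 swap→a[1]=5 → slow++,fast++
(s=2,f=5) a[fast]=7≠0 swap→a[2]=7 → slow++,fast++
(s=3,f=6) a[fast]=0 → fast++
(s=3,f=7) a[fast]=0 → fast++
(s=3,f=8) a[fast]=0 → fast++
(s=3,f=9) a[fast]=0 → fast++
(s=3,f=10) a[fast]=0 → fast++
(s=3,f=11) a[fast]=0 → fast++
(s=3,f=12) a[fast]=0 → fast++
(s=3,f=13) a[fast]=0 → fast++
(s=3,f=14) a[fast]=0 → fast++
(s=3,f=15) a[fast]=4≠0 swap→a[3]=4 → slow++,fast++
(s=4,f=16) a[fast]=3≠0 swap→a[4]=3 → slow++,fast++
(s=5,f=17) a[fast]=0 → fast++
(s=5,f=18) a[fast]=0 → fast++
(s=5,f=19) a[fast]=0 → fast++

[4, 5, 7, 4, 3, 0, 0, 0, 0, 0, 0, 0, 0, 0, 0, 0, 0, 0, 0, 0]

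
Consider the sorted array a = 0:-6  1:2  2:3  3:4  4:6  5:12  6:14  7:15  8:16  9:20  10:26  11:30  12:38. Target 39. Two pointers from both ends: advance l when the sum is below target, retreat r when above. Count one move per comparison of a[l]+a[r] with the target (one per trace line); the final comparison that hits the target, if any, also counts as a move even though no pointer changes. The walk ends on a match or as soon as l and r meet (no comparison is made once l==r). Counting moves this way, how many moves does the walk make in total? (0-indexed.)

12 moves

l=0 r=12: -6+38=32 <39, l++
l=1 r=12: 2+38=40 >39, r--
l=1 r=11: 2+30=32 <39, l++
l=2 r=11: 3+30=33 <39, l++
l=3 r=11: 4+30=34 <39, l++
l=4 r=11: 6+30=36 <39, l++
l=5 r=11: 12+30=42 >39, r--
l=5 r=10: 12+26=38 <39, l++
l=6 r=10: 14+26=40 >39, r--
l=6 r=9: 14+20=34 <39, l++
l=7 r=9: 15+20=35 <39, l++
l=8 r=9: 16+20=36 <39, l++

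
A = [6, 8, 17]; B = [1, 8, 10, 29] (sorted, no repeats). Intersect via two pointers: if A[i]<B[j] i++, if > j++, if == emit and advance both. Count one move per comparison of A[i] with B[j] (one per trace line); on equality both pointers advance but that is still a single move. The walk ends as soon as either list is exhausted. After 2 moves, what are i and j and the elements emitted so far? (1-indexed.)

i=2, j=2, emitted=[]

[i=1,j=1] 6>1 → j++
[i=1,j=2] 6<8 → i++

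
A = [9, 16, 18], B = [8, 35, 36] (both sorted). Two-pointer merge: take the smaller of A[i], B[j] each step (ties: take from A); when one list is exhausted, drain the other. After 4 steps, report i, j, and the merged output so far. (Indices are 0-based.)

i=0 j=0: A[i]=9>B[j]=8 take 8, j++
i=0 j=1: A[i]=9<=B[j]=35 take 9, i++
i=1 j=1: A[i]=16<=B[j]=35 take 16, i++
i=2 j=1: A[i]=18<=B[j]=35 take 18, i++

i=3, j=1, merged so far=[8, 9, 16, 18]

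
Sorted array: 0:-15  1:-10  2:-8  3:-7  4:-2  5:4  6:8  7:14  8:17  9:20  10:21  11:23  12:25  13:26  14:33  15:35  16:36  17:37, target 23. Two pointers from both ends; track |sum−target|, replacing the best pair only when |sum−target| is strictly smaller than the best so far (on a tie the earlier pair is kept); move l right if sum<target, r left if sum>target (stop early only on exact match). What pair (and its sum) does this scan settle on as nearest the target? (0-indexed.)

pair (-10, 33) with sum 23 (|Δ|=0)

l=0 r=17: -15+37=22 d=1 *, l++
l=1 r=17: -10+37=27 d=4, r--
l=1 r=16: -10+36=26 d=3, r--
l=1 r=15: -10+35=25 d=2, r--
l=1 r=14: -10+33=23 d=0 *, stop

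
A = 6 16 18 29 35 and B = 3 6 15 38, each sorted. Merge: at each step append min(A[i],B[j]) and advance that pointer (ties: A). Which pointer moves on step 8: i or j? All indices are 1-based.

i=1 j=1: A[i]=6>B[j]=3 take 3, j++
i=1 j=2: A[i]=6<=B[j]=6 take 6, i++
i=2 j=2: A[i]=16>B[j]=6 take 6, j++
i=2 j=3: A[i]=16>B[j]=15 take 15, j++
i=2 j=4: A[i]=16<=B[j]=38 take 16, i++
i=3 j=4: A[i]=18<=B[j]=38 take 18, i++
i=4 j=4: A[i]=29<=B[j]=38 take 29, i++
i=5 j=4: A[i]=35<=B[j]=38 take 35, i++

i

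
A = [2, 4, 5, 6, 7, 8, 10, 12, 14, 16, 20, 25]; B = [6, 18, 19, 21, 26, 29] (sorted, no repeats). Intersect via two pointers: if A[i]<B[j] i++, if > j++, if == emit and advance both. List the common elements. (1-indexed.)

[i=1,j=1] 2<6 → i++
[i=2,j=1] 4<6 → i++
[i=3,j=1] 5<6 → i++
[i=4,j=1] 6==6 emit → i++,j++
[i=5,j=2] 7<18 → i++
[i=6,j=2] 8<18 → i++
[i=7,j=2] 10<18 → i++
[i=8,j=2] 12<18 → i++
[i=9,j=2] 14<18 → i++
[i=10,j=2] 16<18 → i++
[i=11,j=2] 20>18 → j++
[i=11,j=3] 20>19 → j++
[i=11,j=4] 20<21 → i++
[i=12,j=4] 25>21 → j++
[i=12,j=5] 25<26 → i++

intersection = [6]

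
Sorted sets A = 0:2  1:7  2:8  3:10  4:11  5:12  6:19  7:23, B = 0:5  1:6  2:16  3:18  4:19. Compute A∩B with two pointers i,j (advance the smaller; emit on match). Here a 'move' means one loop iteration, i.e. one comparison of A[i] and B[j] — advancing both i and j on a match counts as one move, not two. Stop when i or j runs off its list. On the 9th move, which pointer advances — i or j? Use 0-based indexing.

j

i=0 j=0: 2<5, i++
i=1 j=0: 7>5, j++
i=1 j=1: 7>6, j++
i=1 j=2: 7<16, i++
i=2 j=2: 8<16, i++
i=3 j=2: 10<16, i++
i=4 j=2: 11<16, i++
i=5 j=2: 12<16, i++
i=6 j=2: 19>16, j++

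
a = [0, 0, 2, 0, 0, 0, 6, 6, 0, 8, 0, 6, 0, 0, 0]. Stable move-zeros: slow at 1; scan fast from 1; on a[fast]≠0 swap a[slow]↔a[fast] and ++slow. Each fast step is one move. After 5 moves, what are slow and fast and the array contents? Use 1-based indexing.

slow=1 fast=1: a[fast]=0, fast++
slow=1 fast=2: a[fast]=0, fast++
slow=1 fast=3: a[fast]=2≠0 swap→a[1]=2, slow++,fast++
slow=2 fast=4: a[fast]=0, fast++
slow=2 fast=5: a[fast]=0, fast++

slow=2, fast=6, a=[2, 0, 0, 0, 0, 0, 6, 6, 0, 8, 0, 6, 0, 0, 0]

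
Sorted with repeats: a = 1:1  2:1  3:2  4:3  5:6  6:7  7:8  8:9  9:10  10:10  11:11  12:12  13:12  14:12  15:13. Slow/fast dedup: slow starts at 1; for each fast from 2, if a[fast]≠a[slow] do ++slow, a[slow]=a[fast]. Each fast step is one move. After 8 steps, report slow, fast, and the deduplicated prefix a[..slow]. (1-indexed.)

slow=1 fast=2: a[fast]=1=a[slow] dup, fast++
slow=1 fast=3: a[fast]=2≠a[slow]=1 write a[2]=2, slow++,fast++
slow=2 fast=4: a[fast]=3≠a[slow]=2 write a[3]=3, slow++,fast++
slow=3 fast=5: a[fast]=6≠a[slow]=3 write a[4]=6, slow++,fast++
slow=4 fast=6: a[fast]=7≠a[slow]=6 write a[5]=7, slow++,fast++
slow=5 fast=7: a[fast]=8≠a[slow]=7 write a[6]=8, slow++,fast++
slow=6 fast=8: a[fast]=9≠a[slow]=8 write a[7]=9, slow++,fast++
slow=7 fast=9: a[fast]=10≠a[slow]=9 write a[8]=10, slow++,fast++

slow=8, fast=10, prefix=[1, 2, 3, 6, 7, 8, 9, 10]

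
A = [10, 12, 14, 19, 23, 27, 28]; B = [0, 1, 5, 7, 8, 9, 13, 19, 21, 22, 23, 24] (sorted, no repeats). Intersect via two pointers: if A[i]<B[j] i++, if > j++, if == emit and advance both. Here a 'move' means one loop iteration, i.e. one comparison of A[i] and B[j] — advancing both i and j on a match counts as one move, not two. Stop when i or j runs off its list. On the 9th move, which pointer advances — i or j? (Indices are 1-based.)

[i=1,j=1] 10>0 → j++
[i=1,j=2] 10>1 → j++
[i=1,j=3] 10>5 → j++
[i=1,j=4] 10>7 → j++
[i=1,j=5] 10>8 → j++
[i=1,j=6] 10>9 → j++
[i=1,j=7] 10<13 → i++
[i=2,j=7] 12<13 → i++
[i=3,j=7] 14>13 → j++

j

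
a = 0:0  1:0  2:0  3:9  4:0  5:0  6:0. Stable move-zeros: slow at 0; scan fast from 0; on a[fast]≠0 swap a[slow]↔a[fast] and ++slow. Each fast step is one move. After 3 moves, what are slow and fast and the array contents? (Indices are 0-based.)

slow=0, fast=3, a=[0, 0, 0, 9, 0, 0, 0]

(s=0,f=0) a[fast]=0 → fast++
(s=0,f=1) a[fast]=0 → fast++
(s=0,f=2) a[fast]=0 → fast++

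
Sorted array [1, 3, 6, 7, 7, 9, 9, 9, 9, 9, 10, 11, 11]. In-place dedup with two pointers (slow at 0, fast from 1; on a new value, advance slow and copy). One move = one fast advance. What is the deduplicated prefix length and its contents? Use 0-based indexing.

length 7; prefix = [1, 3, 6, 7, 9, 10, 11]

slow=0 fast=1: a[fast]=3≠a[slow]=1 write a[1]=3, slow++,fast++
slow=1 fast=2: a[fast]=6≠a[slow]=3 write a[2]=6, slow++,fast++
slow=2 fast=3: a[fast]=7≠a[slow]=6 write a[3]=7, slow++,fast++
slow=3 fast=4: a[fast]=7=a[slow] dup, fast++
slow=3 fast=5: a[fast]=9≠a[slow]=7 write a[4]=9, slow++,fast++
slow=4 fast=6: a[fast]=9=a[slow] dup, fast++
slow=4 fast=7: a[fast]=9=a[slow] dup, fast++
slow=4 fast=8: a[fast]=9=a[slow] dup, fast++
slow=4 fast=9: a[fast]=9=a[slow] dup, fast++
slow=4 fast=10: a[fast]=10≠a[slow]=9 write a[5]=10, slow++,fast++
slow=5 fast=11: a[fast]=11≠a[slow]=10 write a[6]=11, slow++,fast++
slow=6 fast=12: a[fast]=11=a[slow] dup, fast++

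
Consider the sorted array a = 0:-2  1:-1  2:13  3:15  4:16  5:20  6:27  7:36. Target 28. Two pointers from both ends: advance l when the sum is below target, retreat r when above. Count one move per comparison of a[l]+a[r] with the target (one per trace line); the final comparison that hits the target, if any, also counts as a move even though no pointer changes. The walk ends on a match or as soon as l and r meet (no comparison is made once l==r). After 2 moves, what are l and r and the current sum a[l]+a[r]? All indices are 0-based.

[0,7] -2+36=34 >28 → r--
[0,6] -2+27=25 <28 → l++

l=1, r=6, sum=26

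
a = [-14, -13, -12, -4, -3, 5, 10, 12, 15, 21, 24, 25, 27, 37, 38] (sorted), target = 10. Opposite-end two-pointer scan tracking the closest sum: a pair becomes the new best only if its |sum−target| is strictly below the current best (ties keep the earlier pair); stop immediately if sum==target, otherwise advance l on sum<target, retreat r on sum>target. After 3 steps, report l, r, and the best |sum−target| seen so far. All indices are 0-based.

l=0, r=11, best |Δ|=3

[0,14] -14+38=24 d=14 * → r--
[0,13] -14+37=23 d=13 * → r--
[0,12] -14+27=13 d=3 * → r--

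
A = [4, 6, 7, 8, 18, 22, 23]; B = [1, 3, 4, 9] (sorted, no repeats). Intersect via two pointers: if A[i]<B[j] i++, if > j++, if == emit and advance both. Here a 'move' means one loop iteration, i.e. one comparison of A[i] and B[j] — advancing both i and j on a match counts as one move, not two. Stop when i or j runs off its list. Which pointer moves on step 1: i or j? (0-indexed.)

j

[i=0,j=0] 4>1 → j++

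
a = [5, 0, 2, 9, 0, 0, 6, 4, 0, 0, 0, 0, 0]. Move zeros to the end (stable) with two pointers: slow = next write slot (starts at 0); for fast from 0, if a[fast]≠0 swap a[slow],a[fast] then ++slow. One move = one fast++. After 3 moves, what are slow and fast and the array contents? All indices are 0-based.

(s=0,f=0) a[fast]=5≠0 swap→a[0]=5 → slow++,fast++
(s=1,f=1) a[fast]=0 → fast++
(s=1,f=2) a[fast]=2≠0 swap→a[1]=2 → slow++,fast++

slow=2, fast=3, a=[5, 2, 0, 9, 0, 0, 6, 4, 0, 0, 0, 0, 0]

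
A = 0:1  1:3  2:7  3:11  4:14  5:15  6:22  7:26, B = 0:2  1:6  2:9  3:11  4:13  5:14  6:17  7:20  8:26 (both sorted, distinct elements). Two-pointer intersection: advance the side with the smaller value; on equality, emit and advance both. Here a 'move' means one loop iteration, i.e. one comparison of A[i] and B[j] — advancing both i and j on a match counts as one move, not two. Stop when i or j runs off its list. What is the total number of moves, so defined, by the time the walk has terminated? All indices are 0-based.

[i=0,j=0] 1<2 → i++
[i=1,j=0] 3>2 → j++
[i=1,j=1] 3<6 → i++
[i=2,j=1] 7>6 → j++
[i=2,j=2] 7<9 → i++
[i=3,j=2] 11>9 → j++
[i=3,j=3] 11==11 emit → i++,j++
[i=4,j=4] 14>13 → j++
[i=4,j=5] 14==14 emit → i++,j++
[i=5,j=6] 15<17 → i++
[i=6,j=6] 22>17 → j++
[i=6,j=7] 22>20 → j++
[i=6,j=8] 22<26 → i++
[i=7,j=8] 26==26 emit → i++,j++

14 moves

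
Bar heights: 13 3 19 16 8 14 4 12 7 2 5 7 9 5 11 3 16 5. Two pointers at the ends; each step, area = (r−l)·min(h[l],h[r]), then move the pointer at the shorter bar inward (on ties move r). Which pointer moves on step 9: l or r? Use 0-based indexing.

r

l=0 r=17: min(13,5)*17=85 best=85 *, r--
l=0 r=16: min(13,16)*16=208 best=208 *, l++
l=1 r=16: min(3,16)*15=45 best=208, l++
l=2 r=16: min(19,16)*14=224 best=224 *, r--
l=2 r=15: min(19,3)*13=39 best=224, r--
l=2 r=14: min(19,11)*12=132 best=224, r--
l=2 r=13: min(19,5)*11=55 best=224, r--
l=2 r=12: min(19,9)*10=90 best=224, r--
l=2 r=11: min(19,7)*9=63 best=224, r--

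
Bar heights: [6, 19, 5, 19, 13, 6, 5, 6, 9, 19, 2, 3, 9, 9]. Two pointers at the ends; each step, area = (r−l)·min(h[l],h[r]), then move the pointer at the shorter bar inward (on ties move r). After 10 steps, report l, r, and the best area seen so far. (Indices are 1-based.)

l=2, r=5, best area=152

l=1 r=14: min(6,9)*13=78 best=78 *, l++
l=2 r=14: min(19,9)*12=108 best=108 *, r--
l=2 r=13: min(19,9)*11=99 best=108, r--
l=2 r=12: min(19,3)*10=30 best=108, r--
l=2 r=11: min(19,2)*9=18 best=108, r--
l=2 r=10: min(19,19)*8=152 best=152 *, r--
l=2 r=9: min(19,9)*7=63 best=152, r--
l=2 r=8: min(19,6)*6=36 best=152, r--
l=2 r=7: min(19,5)*5=25 best=152, r--
l=2 r=6: min(19,6)*4=24 best=152, r--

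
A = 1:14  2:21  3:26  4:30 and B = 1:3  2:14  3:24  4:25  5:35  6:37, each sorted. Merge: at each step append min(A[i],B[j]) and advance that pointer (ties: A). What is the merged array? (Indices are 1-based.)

[3, 14, 14, 21, 24, 25, 26, 30, 35, 37]

[i=1,j=1] A[i]=14>B[j]=3 take 3 → j++
[i=1,j=2] A[i]=14<=B[j]=14 take 14 → i++
[i=2,j=2] A[i]=21>B[j]=14 take 14 → j++
[i=2,j=3] A[i]=21<=B[j]=24 take 21 → i++
[i=3,j=3] A[i]=26>B[j]=24 take 24 → j++
[i=3,j=4] A[i]=26>B[j]=25 take 25 → j++
[i=3,j=5] A[i]=26<=B[j]=35 take 26 → i++
[i=4,j=5] A[i]=30<=B[j]=35 take 30 → i++
[i=5,j=5] A done, take B[j]=35 → j++
[i=5,j=6] A done, take B[j]=37 → j++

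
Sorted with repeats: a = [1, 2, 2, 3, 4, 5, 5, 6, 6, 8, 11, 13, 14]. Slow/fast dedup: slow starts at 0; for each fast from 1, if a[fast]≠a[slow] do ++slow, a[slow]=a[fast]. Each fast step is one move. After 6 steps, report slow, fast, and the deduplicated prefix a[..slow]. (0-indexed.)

slow=4, fast=7, prefix=[1, 2, 3, 4, 5]

slow=0 fast=1: a[fast]=2≠a[slow]=1 write a[1]=2, slow++,fast++
slow=1 fast=2: a[fast]=2=a[slow] dup, fast++
slow=1 fast=3: a[fast]=3≠a[slow]=2 write a[2]=3, slow++,fast++
slow=2 fast=4: a[fast]=4≠a[slow]=3 write a[3]=4, slow++,fast++
slow=3 fast=5: a[fast]=5≠a[slow]=4 write a[4]=5, slow++,fast++
slow=4 fast=6: a[fast]=5=a[slow] dup, fast++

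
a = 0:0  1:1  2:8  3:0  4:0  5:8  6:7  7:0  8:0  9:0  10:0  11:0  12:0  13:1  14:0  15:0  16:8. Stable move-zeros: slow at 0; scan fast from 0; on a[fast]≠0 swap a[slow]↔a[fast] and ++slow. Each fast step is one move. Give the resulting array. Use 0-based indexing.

[1, 8, 8, 7, 1, 8, 0, 0, 0, 0, 0, 0, 0, 0, 0, 0, 0]

slow=0 fast=0: a[fast]=0, fast++
slow=0 fast=1: a[fast]=1≠0 swap→a[0]=1, slow++,fast++
slow=1 fast=2: a[fast]=8≠0 swap→a[1]=8, slow++,fast++
slow=2 fast=3: a[fast]=0, fast++
slow=2 fast=4: a[fast]=0, fast++
slow=2 fast=5: a[fast]=8≠0 swap→a[2]=8, slow++,fast++
slow=3 fast=6: a[fast]=7≠0 swap→a[3]=7, slow++,fast++
slow=4 fast=7: a[fast]=0, fast++
slow=4 fast=8: a[fast]=0, fast++
slow=4 fast=9: a[fast]=0, fast++
slow=4 fast=10: a[fast]=0, fast++
slow=4 fast=11: a[fast]=0, fast++
slow=4 fast=12: a[fast]=0, fast++
slow=4 fast=13: a[fast]=1≠0 swap→a[4]=1, slow++,fast++
slow=5 fast=14: a[fast]=0, fast++
slow=5 fast=15: a[fast]=0, fast++
slow=5 fast=16: a[fast]=8≠0 swap→a[5]=8, slow++,fast++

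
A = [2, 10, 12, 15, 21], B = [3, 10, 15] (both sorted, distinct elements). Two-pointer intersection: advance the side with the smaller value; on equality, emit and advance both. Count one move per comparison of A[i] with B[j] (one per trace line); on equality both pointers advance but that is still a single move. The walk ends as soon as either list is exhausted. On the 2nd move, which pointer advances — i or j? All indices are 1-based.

j

[i=1,j=1] 2<3 → i++
[i=2,j=1] 10>3 → j++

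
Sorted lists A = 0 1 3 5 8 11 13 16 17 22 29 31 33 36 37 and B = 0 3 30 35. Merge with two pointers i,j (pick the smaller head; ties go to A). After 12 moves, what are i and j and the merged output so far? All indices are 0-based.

[i=0,j=0] A[i]=0<=B[j]=0 take 0 → i++
[i=1,j=0] A[i]=1>B[j]=0 take 0 → j++
[i=1,j=1] A[i]=1<=B[j]=3 take 1 → i++
[i=2,j=1] A[i]=3<=B[j]=3 take 3 → i++
[i=3,j=1] A[i]=5>B[j]=3 take 3 → j++
[i=3,j=2] A[i]=5<=B[j]=30 take 5 → i++
[i=4,j=2] A[i]=8<=B[j]=30 take 8 → i++
[i=5,j=2] A[i]=11<=B[j]=30 take 11 → i++
[i=6,j=2] A[i]=13<=B[j]=30 take 13 → i++
[i=7,j=2] A[i]=16<=B[j]=30 take 16 → i++
[i=8,j=2] A[i]=17<=B[j]=30 take 17 → i++
[i=9,j=2] A[i]=22<=B[j]=30 take 22 → i++

i=10, j=2, merged so far=[0, 0, 1, 3, 3, 5, 8, 11, 13, 16, 17, 22]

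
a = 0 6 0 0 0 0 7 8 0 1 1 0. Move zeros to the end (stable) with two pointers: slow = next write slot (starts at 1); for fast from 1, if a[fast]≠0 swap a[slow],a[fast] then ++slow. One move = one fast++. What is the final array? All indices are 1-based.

slow=1 fast=1: a[fast]=0, fast++
slow=1 fast=2: a[fast]=6≠0 swap→a[1]=6, slow++,fast++
slow=2 fast=3: a[fast]=0, fast++
slow=2 fast=4: a[fast]=0, fast++
slow=2 fast=5: a[fast]=0, fast++
slow=2 fast=6: a[fast]=0, fast++
slow=2 fast=7: a[fast]=7≠0 swap→a[2]=7, slow++,fast++
slow=3 fast=8: a[fast]=8≠0 swap→a[3]=8, slow++,fast++
slow=4 fast=9: a[fast]=0, fast++
slow=4 fast=10: a[fast]=1≠0 swap→a[4]=1, slow++,fast++
slow=5 fast=11: a[fast]=1≠0 swap→a[5]=1, slow++,fast++
slow=6 fast=12: a[fast]=0, fast++

[6, 7, 8, 1, 1, 0, 0, 0, 0, 0, 0, 0]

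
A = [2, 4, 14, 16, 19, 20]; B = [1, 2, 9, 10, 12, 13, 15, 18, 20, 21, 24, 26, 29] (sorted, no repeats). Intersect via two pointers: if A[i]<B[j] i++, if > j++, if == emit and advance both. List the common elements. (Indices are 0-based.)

intersection = [2, 20]

i=0 j=0: 2>1, j++
i=0 j=1: 2==2 emit, i++,j++
i=1 j=2: 4<9, i++
i=2 j=2: 14>9, j++
i=2 j=3: 14>10, j++
i=2 j=4: 14>12, j++
i=2 j=5: 14>13, j++
i=2 j=6: 14<15, i++
i=3 j=6: 16>15, j++
i=3 j=7: 16<18, i++
i=4 j=7: 19>18, j++
i=4 j=8: 19<20, i++
i=5 j=8: 20==20 emit, i++,j++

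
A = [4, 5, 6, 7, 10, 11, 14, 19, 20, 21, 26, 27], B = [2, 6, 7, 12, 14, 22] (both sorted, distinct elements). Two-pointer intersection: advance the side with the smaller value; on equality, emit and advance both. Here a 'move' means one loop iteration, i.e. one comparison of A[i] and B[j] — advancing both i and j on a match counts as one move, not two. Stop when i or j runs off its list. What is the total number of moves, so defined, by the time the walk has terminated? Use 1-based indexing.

13 moves

i=1 j=1: 4>2, j++
i=1 j=2: 4<6, i++
i=2 j=2: 5<6, i++
i=3 j=2: 6==6 emit, i++,j++
i=4 j=3: 7==7 emit, i++,j++
i=5 j=4: 10<12, i++
i=6 j=4: 11<12, i++
i=7 j=4: 14>12, j++
i=7 j=5: 14==14 emit, i++,j++
i=8 j=6: 19<22, i++
i=9 j=6: 20<22, i++
i=10 j=6: 21<22, i++
i=11 j=6: 26>22, j++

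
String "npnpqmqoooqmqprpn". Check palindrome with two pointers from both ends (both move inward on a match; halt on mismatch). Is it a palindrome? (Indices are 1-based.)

[1,17] 'n'=='n' → l++,r--
[2,16] 'p'=='p' → l++,r--
[3,15] 'n'!='r' → stop

not a palindrome (mismatch at 3,15)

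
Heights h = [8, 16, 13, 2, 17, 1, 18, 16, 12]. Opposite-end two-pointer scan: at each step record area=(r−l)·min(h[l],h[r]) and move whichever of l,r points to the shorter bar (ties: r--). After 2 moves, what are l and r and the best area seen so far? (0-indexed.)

l=0 r=8: min(8,12)*8=64 best=64 *, l++
l=1 r=8: min(16,12)*7=84 best=84 *, r--

l=1, r=7, best area=84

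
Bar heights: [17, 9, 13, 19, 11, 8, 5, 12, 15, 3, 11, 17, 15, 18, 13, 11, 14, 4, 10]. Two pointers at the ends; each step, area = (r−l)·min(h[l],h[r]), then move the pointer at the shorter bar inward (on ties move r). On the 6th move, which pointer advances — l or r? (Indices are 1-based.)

l

[1,19] min(17,10)*18=180 best=180 * → r--
[1,18] min(17,4)*17=68 best=180 → r--
[1,17] min(17,14)*16=224 best=224 * → r--
[1,16] min(17,11)*15=165 best=224 → r--
[1,15] min(17,13)*14=182 best=224 → r--
[1,14] min(17,18)*13=221 best=224 → l++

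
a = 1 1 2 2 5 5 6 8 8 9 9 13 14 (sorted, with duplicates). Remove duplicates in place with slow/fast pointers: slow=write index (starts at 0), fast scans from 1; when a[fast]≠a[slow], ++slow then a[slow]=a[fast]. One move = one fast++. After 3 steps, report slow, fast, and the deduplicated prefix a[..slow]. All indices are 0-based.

slow=1, fast=4, prefix=[1, 2]

(s=0,f=1) a[fast]=1=a[slow] dup → fast++
(s=0,f=2) a[fast]=2≠a[slow]=1 write a[1]=2 → slow++,fast++
(s=1,f=3) a[fast]=2=a[slow] dup → fast++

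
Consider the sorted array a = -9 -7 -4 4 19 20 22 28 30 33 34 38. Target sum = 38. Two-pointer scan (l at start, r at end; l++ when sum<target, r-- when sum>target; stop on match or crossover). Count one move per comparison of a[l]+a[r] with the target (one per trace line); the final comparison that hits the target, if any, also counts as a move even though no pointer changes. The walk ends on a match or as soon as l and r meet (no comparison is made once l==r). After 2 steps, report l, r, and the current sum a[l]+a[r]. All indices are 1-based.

l=3, r=12, sum=34

[1,12] -9+38=29 <38 → l++
[2,12] -7+38=31 <38 → l++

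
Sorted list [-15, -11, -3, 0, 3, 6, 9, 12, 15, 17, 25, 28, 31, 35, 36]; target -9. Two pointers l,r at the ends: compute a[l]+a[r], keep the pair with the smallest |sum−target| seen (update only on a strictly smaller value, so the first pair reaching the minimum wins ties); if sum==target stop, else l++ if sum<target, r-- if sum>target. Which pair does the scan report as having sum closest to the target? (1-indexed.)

[1,15] -15+36=21 d=30 * → r--
[1,14] -15+35=20 d=29 * → r--
[1,13] -15+31=16 d=25 * → r--
[1,12] -15+28=13 d=22 * → r--
[1,11] -15+25=10 d=19 * → r--
[1,10] -15+17=2 d=11 * → r--
[1,9] -15+15=0 d=9 * → r--
[1,8] -15+12=-3 d=6 * → r--
[1,7] -15+9=-6 d=3 * → r--
[1,6] -15+6=-9 d=0 * → stop

pair (-15, 6) with sum -9 (|Δ|=0)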